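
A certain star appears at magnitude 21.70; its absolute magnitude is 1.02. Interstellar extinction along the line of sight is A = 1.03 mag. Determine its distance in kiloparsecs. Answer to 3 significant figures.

d ≈ 85.1 kpc

m − M = 5 log₁₀(d/10 pc) + A  ⇒  21.70 − (1.02) − 1.03 = 5 log₁₀(d/10)
19.650 = 5 log₁₀(d/10)
log₁₀ d = (m − M − A)/5 + 1 = 4.9300
d = 10^4.9300 = 85110 pc
= 85.11 kpc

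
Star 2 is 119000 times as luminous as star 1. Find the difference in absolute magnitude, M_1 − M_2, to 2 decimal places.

Pogson: ΔM = −2.5 log₁₀(ratio) = −2.5 log₁₀(119000) = −2.5 × 5.0755 = -12.689
Star 2 is brighter so has the smaller magnitude: M_1 − M_2 is positive.

M_1 − M_2 ≈ 12.69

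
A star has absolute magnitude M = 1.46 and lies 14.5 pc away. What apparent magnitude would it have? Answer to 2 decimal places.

m ≈ 2.27

m = M + 5 log₁₀ d − 5 = 1.46 + 5·1.1614 − 5 = 2.267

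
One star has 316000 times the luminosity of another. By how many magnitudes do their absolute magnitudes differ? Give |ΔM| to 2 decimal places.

|ΔM| ≈ 13.75

Pogson: ΔM = −2.5 log₁₀(ratio) = −2.5 log₁₀(316000) = −2.5 × 5.4997 = -13.749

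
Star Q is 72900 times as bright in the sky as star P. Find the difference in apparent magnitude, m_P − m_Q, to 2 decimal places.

Pogson: Δm = −2.5 log₁₀(ratio) = −2.5 log₁₀(72900) = −2.5 × 4.8627 = -12.157
Star Q is brighter so has the smaller magnitude: m_P − m_Q is positive.

m_P − m_Q ≈ 12.16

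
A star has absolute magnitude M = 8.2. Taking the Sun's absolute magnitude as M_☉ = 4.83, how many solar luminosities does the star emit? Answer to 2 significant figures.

L/L_☉ ≈ 0.045

M − M_☉ = 8.2 − 4.83 = 3.370
L/L_☉ = 10^(−0.4 (M − M_☉)) = 10^-1.348 = 0.04487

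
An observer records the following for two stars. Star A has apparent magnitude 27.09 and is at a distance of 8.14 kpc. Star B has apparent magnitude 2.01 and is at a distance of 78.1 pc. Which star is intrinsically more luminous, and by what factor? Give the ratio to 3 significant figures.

Star B is more luminous, by a factor of 991000.

Star A: d = 8.14 kpc = 8140 pc
Star A: M = m − 5 log₁₀ d + 5 = 27.09 − 5·3.9106 + 5 = 12.537
Star B: M = m − 5 log₁₀ d + 5 = 2.01 − 5·1.8927 + 5 = -2.453
ΔM = M_A − M_B = 12.537 − (-2.453) = 14.990; smaller M is more luminous → Star B.
L ratio = 10^(0.4 |ΔM|) = 10^5.996 = 991000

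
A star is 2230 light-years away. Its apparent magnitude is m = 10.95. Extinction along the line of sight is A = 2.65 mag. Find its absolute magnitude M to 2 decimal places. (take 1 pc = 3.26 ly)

M ≈ -0.88

d = 2230 ly / 3.26 = 684.0 pc
5 log₁₀(d/10 pc) = 5 log₁₀(684.0) − 5 = 9.175
M = m − 5 log₁₀(d/10) − A = 10.95 − 9.175 − 2.65 = -0.875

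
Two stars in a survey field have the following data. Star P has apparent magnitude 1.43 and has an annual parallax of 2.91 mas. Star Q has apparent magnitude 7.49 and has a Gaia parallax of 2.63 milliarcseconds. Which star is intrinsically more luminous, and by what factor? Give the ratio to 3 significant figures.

Star P is more luminous, by a factor of 217.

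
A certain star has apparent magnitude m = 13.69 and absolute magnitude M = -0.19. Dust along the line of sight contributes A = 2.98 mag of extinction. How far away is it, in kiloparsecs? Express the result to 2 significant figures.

m − M = 5 log₁₀(d/10 pc) + A  ⇒  13.69 − (-0.19) − 2.98 = 5 log₁₀(d/10)
10.900 = 5 log₁₀(d/10)
log₁₀ d = (m − M − A)/5 + 1 = 3.1800
d = 10^3.1800 = 1514 pc
= 1.514 kpc

d ≈ 1.5 kpc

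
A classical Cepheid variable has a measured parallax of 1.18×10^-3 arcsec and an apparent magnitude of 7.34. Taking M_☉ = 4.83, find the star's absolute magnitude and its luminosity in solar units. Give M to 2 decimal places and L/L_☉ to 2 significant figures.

M ≈ -2.30; L/L_☉ ≈ 710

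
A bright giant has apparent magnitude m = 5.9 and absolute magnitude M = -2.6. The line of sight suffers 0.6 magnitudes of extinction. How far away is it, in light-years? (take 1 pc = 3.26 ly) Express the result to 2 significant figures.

d ≈ 1200 ly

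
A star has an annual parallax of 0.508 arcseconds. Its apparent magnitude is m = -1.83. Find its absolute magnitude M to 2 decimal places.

d = 1/p = 1/0.508″ = 1.969 pc
5 log₁₀(d/10 pc) = 5 log₁₀(1.969) − 5 = -3.529
M = m − 5 log₁₀(d/10) = -1.83 + 3.529 = 1.699

M ≈ 1.70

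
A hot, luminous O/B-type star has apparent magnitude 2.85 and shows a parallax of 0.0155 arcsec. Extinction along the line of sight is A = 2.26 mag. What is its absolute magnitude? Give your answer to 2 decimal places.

d = 1/p = 1/0.0155″ = 64.52 pc
5 log₁₀(d/10 pc) = 5 log₁₀(64.52) − 5 = 4.048
M = m − 5 log₁₀(d/10) − A = 2.85 − 4.048 − 2.26 = -3.458

M ≈ -3.46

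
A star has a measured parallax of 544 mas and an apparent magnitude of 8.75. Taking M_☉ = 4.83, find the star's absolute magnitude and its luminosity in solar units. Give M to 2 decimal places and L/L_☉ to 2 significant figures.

d = 1/p = 1000/544 mas = 1.838 pc
M = m − 5 log₁₀ d + 5 = 8.75 − 5·0.2644 + 5 = 12.428
M − M_☉ = 12.428 − 4.83 = 7.598
L/L_☉ = 10^(−0.4 × 7.598) = 9.137×10^-4

M ≈ 12.43; L/L_☉ ≈ 9.1×10^-4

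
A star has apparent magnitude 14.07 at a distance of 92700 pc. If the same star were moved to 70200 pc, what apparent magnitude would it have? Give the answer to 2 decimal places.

m ≈ 13.47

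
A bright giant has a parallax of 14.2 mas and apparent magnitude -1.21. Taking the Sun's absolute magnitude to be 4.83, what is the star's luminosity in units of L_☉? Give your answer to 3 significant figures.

L/L_☉ ≈ 12900

d = 1/p = 1000/14.2 mas = 70.42 pc
M = m − 5 log₁₀ d + 5 = -1.21 − 5·1.8477 + 5 = -5.449
M − M_☉ = -5.449 − 4.83 = -10.279
L/L_☉ = 10^(−0.4 × -10.279) = 12920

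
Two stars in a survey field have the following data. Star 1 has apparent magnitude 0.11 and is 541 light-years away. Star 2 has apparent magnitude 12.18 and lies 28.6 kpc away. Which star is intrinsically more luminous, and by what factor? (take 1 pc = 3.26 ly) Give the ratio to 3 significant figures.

Star 1 is more luminous, by a factor of 2.27.

Star 1: d = 541 ly / 3.26 = 166.0 pc
Star 1: M = m − 5 log₁₀ d + 5 = 0.11 − 5·2.2200 + 5 = -5.990
Star 2: d = 28.6 kpc = 28600 pc
Star 2: M = m − 5 log₁₀ d + 5 = 12.18 − 5·4.4564 + 5 = -5.102
ΔM = M_1 − M_2 = -5.990 − (-5.102) = -0.888; smaller M is more luminous → Star 1.
L ratio = 10^(0.4 |ΔM|) = 10^0.355 = 2.266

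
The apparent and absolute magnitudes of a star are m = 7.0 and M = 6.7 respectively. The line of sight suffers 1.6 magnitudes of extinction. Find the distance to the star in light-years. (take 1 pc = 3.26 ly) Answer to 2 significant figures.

d ≈ 18 ly

m − M = 5 log₁₀(d/10 pc) + A  ⇒  7.0 − (6.7) − 1.6 = 5 log₁₀(d/10)
-1.300 = 5 log₁₀(d/10)
log₁₀ d = (m − M − A)/5 + 1 = 0.7400
d = 10^0.7400 = 5.495 pc
= 17.92 ly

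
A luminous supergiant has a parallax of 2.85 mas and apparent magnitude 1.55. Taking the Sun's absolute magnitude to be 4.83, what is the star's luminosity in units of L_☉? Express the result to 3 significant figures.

d = 1/p = 1000/2.85 mas = 350.9 pc
M = m − 5 log₁₀ d + 5 = 1.55 − 5·2.5452 + 5 = -6.176
M − M_☉ = -6.176 − 4.83 = -11.006
L/L_☉ = 10^(−0.4 × -11.006) = 25250

L/L_☉ ≈ 25300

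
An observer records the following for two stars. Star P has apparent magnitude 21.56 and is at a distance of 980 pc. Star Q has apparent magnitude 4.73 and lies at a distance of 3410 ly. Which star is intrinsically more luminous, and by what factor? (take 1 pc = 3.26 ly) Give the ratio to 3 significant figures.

Star Q is more luminous, by a factor of 6.15×10^6.

Star P: M = m − 5 log₁₀ d + 5 = 21.56 − 5·2.9912 + 5 = 11.604
Star Q: d = 3410 ly / 3.26 = 1046 pc
Star Q: M = m − 5 log₁₀ d + 5 = 4.73 − 5·3.0195 + 5 = -5.368
ΔM = M_P − M_Q = 11.604 − (-5.368) = 16.972; smaller M is more luminous → Star Q.
L ratio = 10^(0.4 |ΔM|) = 10^6.789 = 6.146×10^6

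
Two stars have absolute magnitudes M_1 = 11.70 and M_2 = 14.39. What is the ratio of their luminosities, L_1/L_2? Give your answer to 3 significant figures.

ΔM = M_1 − M_2 = -2.69
L_1/L_2 = 10^(−0.4 ΔM) = 10^1.076 = 11.91

L_1/L_2 ≈ 11.9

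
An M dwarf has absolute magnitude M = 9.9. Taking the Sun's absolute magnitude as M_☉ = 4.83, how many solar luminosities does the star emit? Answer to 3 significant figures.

M − M_☉ = 9.9 − 4.83 = 5.070
L/L_☉ = 10^(−0.4 (M − M_☉)) = 10^-2.028 = 9.376×10^-3

L/L_☉ ≈ 9.38×10^-3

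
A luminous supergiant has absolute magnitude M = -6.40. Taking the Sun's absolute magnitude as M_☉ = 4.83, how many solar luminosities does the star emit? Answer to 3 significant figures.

L/L_☉ ≈ 31000

M − M_☉ = -6.40 − 4.83 = -11.230
L/L_☉ = 10^(−0.4 (M − M_☉)) = 10^4.492 = 31050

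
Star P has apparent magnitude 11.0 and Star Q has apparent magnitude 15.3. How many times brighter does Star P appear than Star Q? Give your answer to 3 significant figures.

52.5

Δm = 11.0 − (15.3) = -4.3
Flux ratio = 10^(−0.4 Δm) = 10^(−0.4 × -4.3) = 10^1.720 = 52.48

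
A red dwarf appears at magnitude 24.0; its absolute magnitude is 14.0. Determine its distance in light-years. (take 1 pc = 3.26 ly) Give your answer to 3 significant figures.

d ≈ 3260 ly

μ = m − M = 10.000
m − M = 5 log₁₀ d − 5
log₁₀ d = (m − M)/5 + 1 = 3.0000
d = 10^3.0000 = 1000 pc
= 3260 ly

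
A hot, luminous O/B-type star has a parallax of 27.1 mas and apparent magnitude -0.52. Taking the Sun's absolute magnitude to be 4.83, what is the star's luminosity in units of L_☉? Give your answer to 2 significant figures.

L/L_☉ ≈ 1900

d = 1/p = 1000/27.1 mas = 36.90 pc
M = m − 5 log₁₀ d + 5 = -0.52 − 5·1.5670 + 5 = -3.355
M − M_☉ = -3.355 − 4.83 = -8.185
L/L_☉ = 10^(−0.4 × -8.185) = 1880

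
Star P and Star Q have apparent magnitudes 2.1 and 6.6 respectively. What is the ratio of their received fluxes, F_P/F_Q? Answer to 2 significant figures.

Δm = 2.1 − (6.6) = -4.5
Flux ratio = 10^(−0.4 Δm) = 10^(−0.4 × -4.5) = 10^1.800 = 63.10

F_P/F_Q ≈ 63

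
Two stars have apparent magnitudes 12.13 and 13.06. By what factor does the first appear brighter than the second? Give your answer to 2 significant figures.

2.4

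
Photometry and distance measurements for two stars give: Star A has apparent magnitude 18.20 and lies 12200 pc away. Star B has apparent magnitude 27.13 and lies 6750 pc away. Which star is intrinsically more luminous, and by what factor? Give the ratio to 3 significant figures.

Star A is more luminous, by a factor of 12200.

Star A: M = m − 5 log₁₀ d + 5 = 18.20 − 5·4.0864 + 5 = 2.768
Star B: M = m − 5 log₁₀ d + 5 = 27.13 − 5·3.8293 + 5 = 12.983
ΔM = M_A − M_B = 2.768 − (12.983) = -10.215; smaller M is more luminous → Star A.
L ratio = 10^(0.4 |ΔM|) = 10^4.086 = 12190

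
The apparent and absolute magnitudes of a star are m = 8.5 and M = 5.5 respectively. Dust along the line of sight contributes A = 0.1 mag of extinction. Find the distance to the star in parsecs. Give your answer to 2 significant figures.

m − M = 5 log₁₀(d/10 pc) + A  ⇒  8.5 − (5.5) − 0.1 = 5 log₁₀(d/10)
2.900 = 5 log₁₀(d/10)
log₁₀ d = (m − M − A)/5 + 1 = 1.5800
d = 10^1.5800 = 38.02 pc

d ≈ 38 pc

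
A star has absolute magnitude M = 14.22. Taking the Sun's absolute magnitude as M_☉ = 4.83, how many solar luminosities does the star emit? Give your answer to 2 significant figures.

L/L_☉ ≈ 1.8×10^-4

M − M_☉ = 14.22 − 4.83 = 9.390
L/L_☉ = 10^(−0.4 (M − M_☉)) = 10^-3.756 = 1.754×10^-4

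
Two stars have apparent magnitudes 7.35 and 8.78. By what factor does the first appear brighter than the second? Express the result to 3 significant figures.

3.73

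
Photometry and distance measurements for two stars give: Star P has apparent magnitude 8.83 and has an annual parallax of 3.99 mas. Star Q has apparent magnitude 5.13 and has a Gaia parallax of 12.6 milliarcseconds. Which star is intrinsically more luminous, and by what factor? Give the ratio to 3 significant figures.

Star P: p = 3.99 mas = 3.99×10^-3″ → d = 1/p = 250.6 pc
Star P: M = m − 5 log₁₀ d + 5 = 8.83 − 5·2.3990 + 5 = 1.835
Star Q: p = 12.6 mas = 0.0126″ → d = 1/p = 79.37 pc
Star Q: M = m − 5 log₁₀ d + 5 = 5.13 − 5·1.8996 + 5 = 0.632
ΔM = M_P − M_Q = 1.835 − (0.632) = 1.203; smaller M is more luminous → Star Q.
L ratio = 10^(0.4 |ΔM|) = 10^0.481 = 3.028

Star Q is more luminous, by a factor of 3.03.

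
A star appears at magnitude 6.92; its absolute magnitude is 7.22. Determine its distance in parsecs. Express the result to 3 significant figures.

Distance modulus: m − M = 6.92 − (7.22) = -0.300
m − M = 5 log₁₀ d − 5
log₁₀ d = (m − M)/5 + 1 = 0.9400
d = 10^0.9400 = 8.710 pc

d ≈ 8.71 pc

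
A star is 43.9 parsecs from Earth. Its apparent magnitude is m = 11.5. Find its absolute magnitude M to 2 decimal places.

M ≈ 8.29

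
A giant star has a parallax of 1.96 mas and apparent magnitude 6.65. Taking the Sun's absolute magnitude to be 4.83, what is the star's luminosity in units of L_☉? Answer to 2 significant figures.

L/L_☉ ≈ 490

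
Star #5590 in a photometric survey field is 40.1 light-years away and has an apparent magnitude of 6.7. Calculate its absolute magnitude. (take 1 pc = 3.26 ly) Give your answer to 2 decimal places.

d = 40.1 ly / 3.26 = 12.30 pc
5 log₁₀(d/10 pc) = 5 log₁₀(12.30) − 5 = 0.450
M = m − 5 log₁₀(d/10) = 6.7 − 0.450 = 6.250

M ≈ 6.25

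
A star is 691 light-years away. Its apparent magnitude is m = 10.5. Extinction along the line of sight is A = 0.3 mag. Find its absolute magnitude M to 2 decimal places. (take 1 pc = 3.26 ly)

M ≈ 3.57

d = 691 ly / 3.26 = 212.0 pc
5 log₁₀(d/10 pc) = 5 log₁₀(212.0) − 5 = 6.631
M = m − 5 log₁₀(d/10) − A = 10.5 − 6.631 − 0.3 = 3.569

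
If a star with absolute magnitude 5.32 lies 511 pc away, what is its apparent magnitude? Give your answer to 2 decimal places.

m ≈ 13.86

m = M + 5 log₁₀ d − 5 = 5.32 + 5·2.7084 − 5 = 13.862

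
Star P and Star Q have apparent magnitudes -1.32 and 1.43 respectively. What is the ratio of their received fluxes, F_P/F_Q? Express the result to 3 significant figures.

F_P/F_Q ≈ 12.6

Magnitude difference = -2.75
Flux ratio = 10^(−0.4 Δm) = 10^(−0.4 × -2.75) = 10^1.100 = 12.59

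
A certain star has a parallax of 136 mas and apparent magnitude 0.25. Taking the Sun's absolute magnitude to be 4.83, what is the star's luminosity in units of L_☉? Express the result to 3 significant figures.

d = 1/p = 1000/136 mas = 7.353 pc
M = m − 5 log₁₀ d + 5 = 0.25 − 5·0.8665 + 5 = 0.918
M − M_☉ = 0.918 − 4.83 = -3.912
L/L_☉ = 10^(−0.4 × -3.912) = 36.72

L/L_☉ ≈ 36.7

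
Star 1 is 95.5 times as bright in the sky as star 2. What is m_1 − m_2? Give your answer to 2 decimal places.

m_1 − m_2 ≈ -4.95

Pogson: Δm = −2.5 log₁₀(ratio) = −2.5 log₁₀(95.5) = −2.5 × 1.9800 = -4.950
Star 1 is brighter, so it has the smaller magnitude: the difference is negative.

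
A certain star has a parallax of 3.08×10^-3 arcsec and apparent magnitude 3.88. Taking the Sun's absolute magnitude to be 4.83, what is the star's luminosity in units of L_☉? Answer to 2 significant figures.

d = 1/p = 1/3.08×10^-3″ = 324.7 pc
M = m − 5 log₁₀ d + 5 = 3.88 − 5·2.5114 + 5 = -3.677
M − M_☉ = -3.677 − 4.83 = -8.507
L/L_☉ = 10^(−0.4 × -8.507) = 2529

L/L_☉ ≈ 2500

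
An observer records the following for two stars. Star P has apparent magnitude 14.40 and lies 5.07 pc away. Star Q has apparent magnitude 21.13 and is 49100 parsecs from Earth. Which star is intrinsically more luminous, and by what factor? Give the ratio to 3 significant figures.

Star Q is more luminous, by a factor of 191000.

Star P: M = m − 5 log₁₀ d + 5 = 14.40 − 5·0.7050 + 5 = 15.875
Star Q: M = m − 5 log₁₀ d + 5 = 21.13 − 5·4.6911 + 5 = 2.675
ΔM = M_P − M_Q = 15.875 − (2.675) = 13.200; smaller M is more luminous → Star Q.
L ratio = 10^(0.4 |ΔM|) = 10^5.280 = 190600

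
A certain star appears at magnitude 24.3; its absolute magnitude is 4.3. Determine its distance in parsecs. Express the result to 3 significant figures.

d ≈ 100000 pc

Distance modulus: m − M = 24.3 − (4.3) = 20.000
m − M = 5 log₁₀ d − 5
log₁₀ d = (m − M)/5 + 1 = 5.0000
d = 10^5.0000 = 100000 pc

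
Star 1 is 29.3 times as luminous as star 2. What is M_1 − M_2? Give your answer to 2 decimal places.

M_1 − M_2 ≈ -3.67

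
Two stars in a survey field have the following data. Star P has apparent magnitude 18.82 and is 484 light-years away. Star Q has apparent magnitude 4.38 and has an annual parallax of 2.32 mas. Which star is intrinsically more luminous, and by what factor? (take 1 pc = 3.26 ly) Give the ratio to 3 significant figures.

Star Q is more luminous, by a factor of 5.03×10^6.

Star P: d = 484 ly / 3.26 = 148.5 pc
Star P: M = m − 5 log₁₀ d + 5 = 18.82 − 5·2.1716 + 5 = 12.962
Star Q: p = 2.32 mas = 2.32×10^-3″ → d = 1/p = 431.0 pc
Star Q: M = m − 5 log₁₀ d + 5 = 4.38 − 5·2.6345 + 5 = -3.793
ΔM = M_P − M_Q = 12.962 − (-3.793) = 16.754; smaller M is more luminous → Star Q.
L ratio = 10^(0.4 |ΔM|) = 10^6.702 = 5.032×10^6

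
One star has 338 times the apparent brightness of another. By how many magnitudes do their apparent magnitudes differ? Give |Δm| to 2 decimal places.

|Δm| ≈ 6.32

Pogson: Δm = −2.5 log₁₀(ratio) = −2.5 log₁₀(338) = −2.5 × 2.5289 = -6.322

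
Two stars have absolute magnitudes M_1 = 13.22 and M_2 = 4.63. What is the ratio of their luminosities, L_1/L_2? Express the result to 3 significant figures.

ΔM = M_1 − M_2 = 8.59
L_1/L_2 = 10^(−0.4 ΔM) = 10^-3.436 = 3.664×10^-4

L_1/L_2 ≈ 3.66×10^-4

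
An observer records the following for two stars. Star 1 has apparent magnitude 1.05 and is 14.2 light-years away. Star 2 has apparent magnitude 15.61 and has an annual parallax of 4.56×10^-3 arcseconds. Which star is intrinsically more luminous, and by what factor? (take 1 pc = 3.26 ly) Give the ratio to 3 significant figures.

Star 1 is more luminous, by a factor of 263.

Star 1: d = 14.2 ly / 3.26 = 4.356 pc
Star 1: M = m − 5 log₁₀ d + 5 = 1.05 − 5·0.6391 + 5 = 2.855
Star 2: d = 1/p = 1/4.56×10^-3″ = 219.3 pc
Star 2: M = m − 5 log₁₀ d + 5 = 15.61 − 5·2.3410 + 5 = 8.905
ΔM = M_1 − M_2 = 2.855 − (8.905) = -6.050; smaller M is more luminous → Star 1.
L ratio = 10^(0.4 |ΔM|) = 10^2.420 = 263.1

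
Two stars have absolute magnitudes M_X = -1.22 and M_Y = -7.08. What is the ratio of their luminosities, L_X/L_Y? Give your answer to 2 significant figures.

L_X/L_Y ≈ 4.5×10^-3

ΔM = M_X − M_Y = 5.86
L_X/L_Y = 10^(−0.4 ΔM) = 10^-2.344 = 4.529×10^-3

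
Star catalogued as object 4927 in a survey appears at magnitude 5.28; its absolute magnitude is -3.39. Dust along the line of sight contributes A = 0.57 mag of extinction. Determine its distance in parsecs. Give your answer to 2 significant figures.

d ≈ 420 pc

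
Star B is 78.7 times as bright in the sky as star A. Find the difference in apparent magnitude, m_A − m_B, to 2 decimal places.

m_A − m_B ≈ 4.74

Pogson: Δm = −2.5 log₁₀(ratio) = −2.5 log₁₀(78.7) = −2.5 × 1.8960 = -4.740
Star B is brighter so has the smaller magnitude: m_A − m_B is positive.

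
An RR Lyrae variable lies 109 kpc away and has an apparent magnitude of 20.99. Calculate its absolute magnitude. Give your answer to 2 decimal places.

M ≈ 0.80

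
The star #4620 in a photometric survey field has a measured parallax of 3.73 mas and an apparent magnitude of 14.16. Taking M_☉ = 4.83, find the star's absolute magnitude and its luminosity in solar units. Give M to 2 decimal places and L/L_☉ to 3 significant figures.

d = 1/p = 1000/3.73 mas = 268.1 pc
M = m − 5 log₁₀ d + 5 = 14.16 − 5·2.4283 + 5 = 7.019
M − M_☉ = 7.019 − 4.83 = 2.189
L/L_☉ = 10^(−0.4 × 2.189) = 0.1332

M ≈ 7.02; L/L_☉ ≈ 0.133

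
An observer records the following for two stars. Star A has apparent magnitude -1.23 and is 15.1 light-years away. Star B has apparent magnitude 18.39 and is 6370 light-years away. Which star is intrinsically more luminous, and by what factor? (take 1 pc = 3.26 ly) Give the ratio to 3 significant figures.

Star A: d = 15.1 ly / 3.26 = 4.632 pc
Star A: M = m − 5 log₁₀ d + 5 = -1.23 − 5·0.6658 + 5 = 0.441
Star B: d = 6370 ly / 3.26 = 1954 pc
Star B: M = m − 5 log₁₀ d + 5 = 18.39 − 5·3.2909 + 5 = 6.935
ΔM = M_A − M_B = 0.441 − (6.935) = -6.494; smaller M is more luminous → Star A.
L ratio = 10^(0.4 |ΔM|) = 10^2.598 = 396.0

Star A is more luminous, by a factor of 396.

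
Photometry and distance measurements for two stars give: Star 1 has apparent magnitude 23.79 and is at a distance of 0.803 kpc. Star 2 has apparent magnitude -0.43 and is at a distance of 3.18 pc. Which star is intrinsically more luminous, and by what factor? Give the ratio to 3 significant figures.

Star 1: d = 0.803 kpc = 803.0 pc
Star 1: M = m − 5 log₁₀ d + 5 = 23.79 − 5·2.9047 + 5 = 14.266
Star 2: M = m − 5 log₁₀ d + 5 = -0.43 − 5·0.5024 + 5 = 2.058
ΔM = M_1 − M_2 = 14.266 − (2.058) = 12.209; smaller M is more luminous → Star 2.
L ratio = 10^(0.4 |ΔM|) = 10^4.883 = 76460

Star 2 is more luminous, by a factor of 76500.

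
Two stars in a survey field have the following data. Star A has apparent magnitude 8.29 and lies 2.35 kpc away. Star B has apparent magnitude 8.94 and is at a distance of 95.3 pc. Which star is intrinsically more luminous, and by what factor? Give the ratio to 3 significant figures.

Star A: d = 2.35 kpc = 2350 pc
Star A: M = m − 5 log₁₀ d + 5 = 8.29 − 5·3.3711 + 5 = -3.565
Star B: M = m − 5 log₁₀ d + 5 = 8.94 − 5·1.9791 + 5 = 4.045
ΔM = M_A − M_B = -3.565 − (4.045) = -7.610; smaller M is more luminous → Star A.
L ratio = 10^(0.4 |ΔM|) = 10^3.044 = 1106

Star A is more luminous, by a factor of 1110.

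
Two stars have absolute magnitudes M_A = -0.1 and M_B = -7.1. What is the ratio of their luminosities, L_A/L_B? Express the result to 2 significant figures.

L_A/L_B ≈ 1.6×10^-3

ΔM = M_A − M_B = 7.0
L_A/L_B = 10^(−0.4 ΔM) = 10^-2.800 = 1.585×10^-3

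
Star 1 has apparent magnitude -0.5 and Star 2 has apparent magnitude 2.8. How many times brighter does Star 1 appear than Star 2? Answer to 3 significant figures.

20.9

Δm = -0.5 − (2.8) = -3.3
Flux ratio = 10^(−0.4 Δm) = 10^(−0.4 × -3.3) = 10^1.320 = 20.89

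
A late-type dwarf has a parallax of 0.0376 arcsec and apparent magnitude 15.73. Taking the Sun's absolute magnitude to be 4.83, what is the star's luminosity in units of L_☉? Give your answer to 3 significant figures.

L/L_☉ ≈ 3.09×10^-4

d = 1/p = 1/0.0376″ = 26.60 pc
M = m − 5 log₁₀ d + 5 = 15.73 − 5·1.4248 + 5 = 13.606
M − M_☉ = 13.606 − 4.83 = 8.776
L/L_☉ = 10^(−0.4 × 8.776) = 3.088×10^-4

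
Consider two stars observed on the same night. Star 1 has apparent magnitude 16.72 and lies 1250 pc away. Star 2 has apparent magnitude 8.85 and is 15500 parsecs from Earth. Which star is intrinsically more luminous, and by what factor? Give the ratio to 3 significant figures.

Star 2 is more luminous, by a factor of 216000.

Star 1: M = m − 5 log₁₀ d + 5 = 16.72 − 5·3.0969 + 5 = 6.235
Star 2: M = m − 5 log₁₀ d + 5 = 8.85 − 5·4.1903 + 5 = -7.102
ΔM = M_1 − M_2 = 6.235 − (-7.102) = 13.337; smaller M is more luminous → Star 2.
L ratio = 10^(0.4 |ΔM|) = 10^5.335 = 216200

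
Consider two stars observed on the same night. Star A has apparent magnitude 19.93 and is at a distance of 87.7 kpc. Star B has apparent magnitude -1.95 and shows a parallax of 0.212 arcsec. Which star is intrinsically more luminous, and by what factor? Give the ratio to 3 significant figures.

Star A: d = 87.7 kpc = 87700 pc
Star A: M = m − 5 log₁₀ d + 5 = 19.93 − 5·4.9430 + 5 = 0.215
Star B: d = 1/p = 1/0.212″ = 4.717 pc
Star B: M = m − 5 log₁₀ d + 5 = -1.95 − 5·0.6737 + 5 = -0.318
ΔM = M_A − M_B = 0.215 − (-0.318) = 0.533; smaller M is more luminous → Star B.
L ratio = 10^(0.4 |ΔM|) = 10^0.213 = 1.634

Star B is more luminous, by a factor of 1.63.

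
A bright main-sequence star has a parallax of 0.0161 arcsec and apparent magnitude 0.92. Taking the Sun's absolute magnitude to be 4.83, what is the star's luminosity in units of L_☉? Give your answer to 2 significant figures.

L/L_☉ ≈ 1400

d = 1/p = 1/0.0161″ = 62.11 pc
M = m − 5 log₁₀ d + 5 = 0.92 − 5·1.7932 + 5 = -3.046
M − M_☉ = -3.046 − 4.83 = -7.876
L/L_☉ = 10^(−0.4 × -7.876) = 1414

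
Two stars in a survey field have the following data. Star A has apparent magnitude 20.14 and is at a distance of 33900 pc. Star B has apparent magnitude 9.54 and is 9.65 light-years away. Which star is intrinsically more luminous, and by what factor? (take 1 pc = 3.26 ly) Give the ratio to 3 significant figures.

Star A: M = m − 5 log₁₀ d + 5 = 20.14 − 5·4.5302 + 5 = 2.489
Star B: d = 9.65 ly / 3.26 = 2.960 pc
Star B: M = m − 5 log₁₀ d + 5 = 9.54 − 5·0.4713 + 5 = 12.183
ΔM = M_A − M_B = 2.489 − (12.183) = -9.694; smaller M is more luminous → Star A.
L ratio = 10^(0.4 |ΔM|) = 10^3.878 = 7547

Star A is more luminous, by a factor of 7550.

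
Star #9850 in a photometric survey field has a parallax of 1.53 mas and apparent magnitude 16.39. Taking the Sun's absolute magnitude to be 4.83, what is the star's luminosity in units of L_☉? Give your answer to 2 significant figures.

d = 1/p = 1000/1.53 mas = 653.6 pc
M = m − 5 log₁₀ d + 5 = 16.39 − 5·2.8153 + 5 = 7.313
M − M_☉ = 7.313 − 4.83 = 2.483
L/L_☉ = 10^(−0.4 × 2.483) = 0.1015

L/L_☉ ≈ 0.10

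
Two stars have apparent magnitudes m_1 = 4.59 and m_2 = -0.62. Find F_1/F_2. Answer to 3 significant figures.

F_1/F_2 ≈ 8.24×10^-3

Δm = 4.59 − (-0.62) = 5.21
Flux ratio = 10^(−0.4 Δm) = 10^(−0.4 × 5.21) = 10^-2.084 = 8.241×10^-3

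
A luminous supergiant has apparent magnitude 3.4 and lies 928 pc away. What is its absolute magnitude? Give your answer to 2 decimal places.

M ≈ -6.44

5 log₁₀(d/10 pc) = 5 log₁₀(928.0) − 5 = 9.838
M = m − 5 log₁₀(d/10) = 3.4 − 9.838 = -6.438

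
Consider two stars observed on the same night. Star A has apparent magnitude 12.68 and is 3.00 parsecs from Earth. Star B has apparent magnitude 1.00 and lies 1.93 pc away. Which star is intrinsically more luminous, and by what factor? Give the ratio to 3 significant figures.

Star B is more luminous, by a factor of 19400.

Star A: M = m − 5 log₁₀ d + 5 = 12.68 − 5·0.4771 + 5 = 15.294
Star B: M = m − 5 log₁₀ d + 5 = 1.00 − 5·0.2856 + 5 = 4.572
ΔM = M_A − M_B = 15.294 − (4.572) = 10.722; smaller M is more luminous → Star B.
L ratio = 10^(0.4 |ΔM|) = 10^4.289 = 19450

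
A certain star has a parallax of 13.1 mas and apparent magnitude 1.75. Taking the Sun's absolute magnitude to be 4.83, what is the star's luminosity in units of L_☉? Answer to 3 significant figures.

d = 1/p = 1000/13.1 mas = 76.34 pc
M = m − 5 log₁₀ d + 5 = 1.75 − 5·1.8827 + 5 = -2.664
M − M_☉ = -2.664 − 4.83 = -7.494
L/L_☉ = 10^(−0.4 × -7.494) = 994.2

L/L_☉ ≈ 994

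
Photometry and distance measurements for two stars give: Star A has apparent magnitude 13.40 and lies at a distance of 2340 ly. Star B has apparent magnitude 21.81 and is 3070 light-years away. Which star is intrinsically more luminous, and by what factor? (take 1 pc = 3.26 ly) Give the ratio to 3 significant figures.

Star A is more luminous, by a factor of 1340.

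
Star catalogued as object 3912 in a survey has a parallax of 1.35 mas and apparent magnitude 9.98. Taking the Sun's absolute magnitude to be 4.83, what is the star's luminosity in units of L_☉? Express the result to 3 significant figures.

L/L_☉ ≈ 47.8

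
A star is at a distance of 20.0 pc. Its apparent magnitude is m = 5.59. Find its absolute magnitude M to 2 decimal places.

M ≈ 4.08

5 log₁₀(d/10 pc) = 5 log₁₀(20.00) − 5 = 1.505
M = m − 5 log₁₀(d/10) = 5.59 − 1.505 = 4.085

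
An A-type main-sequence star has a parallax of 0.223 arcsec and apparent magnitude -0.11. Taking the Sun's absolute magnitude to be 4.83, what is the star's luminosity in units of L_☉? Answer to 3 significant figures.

d = 1/p = 1/0.223″ = 4.484 pc
M = m − 5 log₁₀ d + 5 = -0.11 − 5·0.6517 + 5 = 1.632
M − M_☉ = 1.632 − 4.83 = -3.198
L/L_☉ = 10^(−0.4 × -3.198) = 19.03

L/L_☉ ≈ 19.0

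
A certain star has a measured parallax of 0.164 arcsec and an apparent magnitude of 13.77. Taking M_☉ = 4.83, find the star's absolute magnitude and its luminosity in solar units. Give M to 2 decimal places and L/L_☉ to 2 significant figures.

M ≈ 14.84; L/L_☉ ≈ 9.9×10^-5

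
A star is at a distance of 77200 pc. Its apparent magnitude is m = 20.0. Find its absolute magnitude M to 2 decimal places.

M ≈ 0.56

5 log₁₀(d/10 pc) = 5 log₁₀(77200) − 5 = 19.438
M = m − 5 log₁₀(d/10) = 20.0 − 19.438 = 0.562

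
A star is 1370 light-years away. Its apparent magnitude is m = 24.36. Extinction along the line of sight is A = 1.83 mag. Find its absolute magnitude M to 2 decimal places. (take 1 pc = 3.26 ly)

d = 1370 ly / 3.26 = 420.2 pc
5 log₁₀(d/10 pc) = 5 log₁₀(420.2) − 5 = 8.118
M = m − 5 log₁₀(d/10) − A = 24.36 − 8.118 − 1.83 = 14.412

M ≈ 14.41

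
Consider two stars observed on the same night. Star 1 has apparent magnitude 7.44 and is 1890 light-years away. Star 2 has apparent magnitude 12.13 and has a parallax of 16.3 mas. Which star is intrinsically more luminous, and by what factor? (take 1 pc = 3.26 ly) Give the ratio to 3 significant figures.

Star 1 is more luminous, by a factor of 6710.

Star 1: d = 1890 ly / 3.26 = 579.8 pc
Star 1: M = m − 5 log₁₀ d + 5 = 7.44 − 5·2.7632 + 5 = -1.376
Star 2: p = 16.3 mas = 0.0163″ → d = 1/p = 61.35 pc
Star 2: M = m − 5 log₁₀ d + 5 = 12.13 − 5·1.7878 + 5 = 8.191
ΔM = M_1 − M_2 = -1.376 − (8.191) = -9.567; smaller M is more luminous → Star 1.
L ratio = 10^(0.4 |ΔM|) = 10^3.827 = 6712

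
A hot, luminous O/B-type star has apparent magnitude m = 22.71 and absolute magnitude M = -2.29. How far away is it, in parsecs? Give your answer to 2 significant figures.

d ≈ 1.0×10^6 pc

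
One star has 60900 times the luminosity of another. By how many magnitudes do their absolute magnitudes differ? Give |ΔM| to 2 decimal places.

Pogson: ΔM = −2.5 log₁₀(ratio) = −2.5 log₁₀(60900) = −2.5 × 4.7846 = -11.962

|ΔM| ≈ 11.96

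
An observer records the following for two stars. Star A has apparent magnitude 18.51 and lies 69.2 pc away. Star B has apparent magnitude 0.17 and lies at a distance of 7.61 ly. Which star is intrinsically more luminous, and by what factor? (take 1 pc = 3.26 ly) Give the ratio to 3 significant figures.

Star A: M = m − 5 log₁₀ d + 5 = 18.51 − 5·1.8401 + 5 = 14.309
Star B: d = 7.61 ly / 3.26 = 2.334 pc
Star B: M = m − 5 log₁₀ d + 5 = 0.17 − 5·0.3682 + 5 = 3.329
ΔM = M_A − M_B = 14.309 − (3.329) = 10.980; smaller M is more luminous → Star B.
L ratio = 10^(0.4 |ΔM|) = 10^4.392 = 24670

Star B is more luminous, by a factor of 24700.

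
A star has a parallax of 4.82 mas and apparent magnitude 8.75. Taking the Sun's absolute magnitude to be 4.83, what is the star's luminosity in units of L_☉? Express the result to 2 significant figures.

L/L_☉ ≈ 12

d = 1/p = 1000/4.82 mas = 207.5 pc
M = m − 5 log₁₀ d + 5 = 8.75 − 5·2.3170 + 5 = 2.165
M − M_☉ = 2.165 − 4.83 = -2.665
L/L_☉ = 10^(−0.4 × -2.665) = 11.64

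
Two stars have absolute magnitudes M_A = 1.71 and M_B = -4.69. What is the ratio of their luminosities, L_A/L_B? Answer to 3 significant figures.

L_A/L_B ≈ 2.75×10^-3

ΔM = M_A − M_B = 6.40
L_A/L_B = 10^(−0.4 ΔM) = 10^-2.560 = 2.754×10^-3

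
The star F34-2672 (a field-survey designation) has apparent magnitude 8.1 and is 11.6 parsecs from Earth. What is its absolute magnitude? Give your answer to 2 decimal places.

5 log₁₀(d/10 pc) = 5 log₁₀(11.60) − 5 = 0.322
M = m − 5 log₁₀(d/10) = 8.1 − 0.322 = 7.778

M ≈ 7.78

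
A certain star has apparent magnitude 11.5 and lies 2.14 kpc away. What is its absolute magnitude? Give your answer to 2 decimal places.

M ≈ -0.15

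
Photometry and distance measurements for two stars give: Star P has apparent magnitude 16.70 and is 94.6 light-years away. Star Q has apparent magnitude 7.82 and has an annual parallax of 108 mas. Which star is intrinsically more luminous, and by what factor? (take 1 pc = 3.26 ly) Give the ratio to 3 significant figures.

Star P: d = 94.6 ly / 3.26 = 29.02 pc
Star P: M = m − 5 log₁₀ d + 5 = 16.70 − 5·1.4627 + 5 = 14.387
Star Q: p = 108 mas = 0.108″ → d = 1/p = 9.259 pc
Star Q: M = m − 5 log₁₀ d + 5 = 7.82 − 5·0.9666 + 5 = 7.987
ΔM = M_P − M_Q = 14.387 − (7.987) = 6.400; smaller M is more luminous → Star Q.
L ratio = 10^(0.4 |ΔM|) = 10^2.560 = 362.9

Star Q is more luminous, by a factor of 363.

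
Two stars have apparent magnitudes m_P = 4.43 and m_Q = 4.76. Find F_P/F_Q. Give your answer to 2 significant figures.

Magnitude difference = -0.33
Flux ratio = 10^(−0.4 Δm) = 10^(−0.4 × -0.33) = 10^0.132 = 1.355

F_P/F_Q ≈ 1.4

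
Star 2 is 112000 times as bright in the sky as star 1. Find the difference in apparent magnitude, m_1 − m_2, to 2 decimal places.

m_1 − m_2 ≈ 12.62

Pogson: Δm = −2.5 log₁₀(ratio) = −2.5 log₁₀(112000) = −2.5 × 5.0492 = -12.623
Star 2 is brighter so has the smaller magnitude: m_1 − m_2 is positive.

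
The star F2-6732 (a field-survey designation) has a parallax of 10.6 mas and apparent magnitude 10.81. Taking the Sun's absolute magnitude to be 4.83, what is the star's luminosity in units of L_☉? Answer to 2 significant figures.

L/L_☉ ≈ 0.36

d = 1/p = 1000/10.6 mas = 94.34 pc
M = m − 5 log₁₀ d + 5 = 10.81 − 5·1.9747 + 5 = 5.937
M − M_☉ = 5.937 − 4.83 = 1.107
L/L_☉ = 10^(−0.4 × 1.107) = 0.3609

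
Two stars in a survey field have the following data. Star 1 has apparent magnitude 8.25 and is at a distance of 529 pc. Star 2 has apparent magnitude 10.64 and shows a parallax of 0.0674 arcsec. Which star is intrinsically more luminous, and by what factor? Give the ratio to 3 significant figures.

Star 1 is more luminous, by a factor of 11500.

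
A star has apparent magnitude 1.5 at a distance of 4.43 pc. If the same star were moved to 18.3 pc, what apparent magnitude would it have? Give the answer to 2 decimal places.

m ≈ 4.58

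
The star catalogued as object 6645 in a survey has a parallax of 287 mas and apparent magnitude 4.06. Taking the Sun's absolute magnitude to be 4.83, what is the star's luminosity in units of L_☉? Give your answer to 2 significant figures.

L/L_☉ ≈ 0.25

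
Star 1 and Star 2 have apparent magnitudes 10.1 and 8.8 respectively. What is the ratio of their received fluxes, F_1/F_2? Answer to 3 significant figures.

F_1/F_2 ≈ 0.302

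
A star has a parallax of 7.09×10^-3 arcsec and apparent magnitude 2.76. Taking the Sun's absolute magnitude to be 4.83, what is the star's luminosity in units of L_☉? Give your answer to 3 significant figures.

L/L_☉ ≈ 1340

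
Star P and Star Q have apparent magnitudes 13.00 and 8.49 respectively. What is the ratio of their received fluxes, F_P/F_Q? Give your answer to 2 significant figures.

F_P/F_Q ≈ 0.016

Δm = 13.00 − (8.49) = 4.51
Flux ratio = 10^(−0.4 Δm) = 10^(−0.4 × 4.51) = 10^-1.804 = 0.01570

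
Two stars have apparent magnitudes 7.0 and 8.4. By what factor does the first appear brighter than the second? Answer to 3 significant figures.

3.63

Δm = 7.0 − (8.4) = -1.4
Flux ratio = 10^(−0.4 Δm) = 10^(−0.4 × -1.4) = 10^0.560 = 3.631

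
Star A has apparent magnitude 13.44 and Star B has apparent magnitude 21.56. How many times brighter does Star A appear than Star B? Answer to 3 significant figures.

Δm = 13.44 − (21.56) = -8.12
Flux ratio = 10^(−0.4 Δm) = 10^(−0.4 × -8.12) = 10^3.248 = 1770

1770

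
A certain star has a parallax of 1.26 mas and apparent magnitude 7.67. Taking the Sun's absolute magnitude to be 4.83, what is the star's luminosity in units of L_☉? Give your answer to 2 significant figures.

L/L_☉ ≈ 460

d = 1/p = 1000/1.26 mas = 793.7 pc
M = m − 5 log₁₀ d + 5 = 7.67 − 5·2.8996 + 5 = -1.828
M − M_☉ = -1.828 − 4.83 = -6.658
L/L_☉ = 10^(−0.4 × -6.658) = 460.5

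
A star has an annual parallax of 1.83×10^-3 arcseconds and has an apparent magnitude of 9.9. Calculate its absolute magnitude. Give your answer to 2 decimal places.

d = 1/p = 1/1.83×10^-3″ = 546.4 pc
5 log₁₀(d/10 pc) = 5 log₁₀(546.4) − 5 = 8.688
M = m − 5 log₁₀(d/10) = 9.9 − 8.688 = 1.212

M ≈ 1.21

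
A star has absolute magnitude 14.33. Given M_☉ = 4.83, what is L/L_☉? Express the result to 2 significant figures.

L/L_☉ ≈ 1.6×10^-4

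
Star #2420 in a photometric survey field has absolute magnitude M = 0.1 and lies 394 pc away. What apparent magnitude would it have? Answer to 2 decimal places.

m = M + 5 log₁₀ d − 5 = 0.1 + 5·2.5955 − 5 = 8.077

m ≈ 8.08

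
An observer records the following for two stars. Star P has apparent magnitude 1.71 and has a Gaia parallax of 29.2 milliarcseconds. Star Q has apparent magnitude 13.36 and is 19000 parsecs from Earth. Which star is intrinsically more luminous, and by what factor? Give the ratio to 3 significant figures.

Star Q is more luminous, by a factor of 6.73.

Star P: p = 29.2 mas = 0.0292″ → d = 1/p = 34.25 pc
Star P: M = m − 5 log₁₀ d + 5 = 1.71 − 5·1.5346 + 5 = -0.963
Star Q: M = m − 5 log₁₀ d + 5 = 13.36 − 5·4.2788 + 5 = -3.034
ΔM = M_P − M_Q = -0.963 − (-3.034) = 2.071; smaller M is more luminous → Star Q.
L ratio = 10^(0.4 |ΔM|) = 10^0.828 = 6.734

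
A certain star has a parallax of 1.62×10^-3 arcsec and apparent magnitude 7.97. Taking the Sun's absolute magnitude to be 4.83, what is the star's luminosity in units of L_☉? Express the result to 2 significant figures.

d = 1/p = 1/1.62×10^-3″ = 617.3 pc
M = m − 5 log₁₀ d + 5 = 7.97 − 5·2.7905 + 5 = -0.982
M − M_☉ = -0.982 − 4.83 = -5.812
L/L_☉ = 10^(−0.4 × -5.812) = 211.3

L/L_☉ ≈ 210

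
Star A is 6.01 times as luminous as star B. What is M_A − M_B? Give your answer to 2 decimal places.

Pogson: ΔM = −2.5 log₁₀(ratio) = −2.5 log₁₀(6.01) = −2.5 × 0.7789 = -1.947
Star A is brighter, so it has the smaller magnitude: the difference is negative.

M_A − M_B ≈ -1.95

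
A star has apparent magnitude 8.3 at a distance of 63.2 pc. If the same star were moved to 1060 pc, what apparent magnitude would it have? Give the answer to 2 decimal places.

m ≈ 14.42

Flux ∝ 1/d², so Δm = 5 log₁₀(d₂/d₁) = 5 log₁₀(1060/63.2) = 6.123
m₂ = m₁ + Δm = 8.3 + (6.123) = 14.423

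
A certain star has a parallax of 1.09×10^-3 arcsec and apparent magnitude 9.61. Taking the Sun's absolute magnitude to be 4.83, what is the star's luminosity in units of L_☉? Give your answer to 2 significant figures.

L/L_☉ ≈ 100

d = 1/p = 1/1.09×10^-3″ = 917.4 pc
M = m − 5 log₁₀ d + 5 = 9.61 − 5·2.9626 + 5 = -0.203
M − M_☉ = -0.203 − 4.83 = -5.033
L/L_☉ = 10^(−0.4 × -5.033) = 103.1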